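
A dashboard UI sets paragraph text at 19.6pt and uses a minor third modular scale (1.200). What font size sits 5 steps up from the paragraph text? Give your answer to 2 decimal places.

19.6 × 1.200⁵ = 19.6 × 2.48832 ≈ 48.77

48.77pt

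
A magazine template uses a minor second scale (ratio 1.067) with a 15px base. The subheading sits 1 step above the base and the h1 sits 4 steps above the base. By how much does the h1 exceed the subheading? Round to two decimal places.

3.44px

Step 1: 15.0 × 1.067 = 16.0050px
Step 4: 15.0 × 1.067⁴ = 19.4424px
Difference: 19.4424 − 16.0050 = 3.4374px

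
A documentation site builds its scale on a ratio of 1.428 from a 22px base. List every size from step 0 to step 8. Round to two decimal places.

22.00px, 31.42px, 44.86px, 64.06px, 91.48px, 130.64px, 186.55px, 266.39px, 380.41px

Step 0: 22px
Step 1: 22.0 × 1.428 = 31.42
Step 2: 22.0 × 1.428² = 44.86
Step 3: 22.0 × 1.428³ = 64.06
Step 4: 22.0 × 1.428⁴ = 91.48
Step 5: 22.0 × 1.428⁵ = 130.64
Step 6: 22.0 × 1.428⁶ = 186.55
Step 7: 22.0 × 1.428⁷ = 266.39
Step 8: 22.0 × 1.428⁸ = 380.41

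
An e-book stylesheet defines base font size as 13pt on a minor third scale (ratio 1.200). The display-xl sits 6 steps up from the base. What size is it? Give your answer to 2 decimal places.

38.82pt

Each step on a modular scale multiplies by the ratio, so the size n steps from the base is base × ratioⁿ.
13.0 × 1.200⁶ = 13.0 × 2.98598 ≈ 38.82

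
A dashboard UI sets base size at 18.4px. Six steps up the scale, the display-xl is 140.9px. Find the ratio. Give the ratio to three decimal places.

1.404

r⁶ = 140.9 / 18.4, so r = (140.9/18.4)^(1/6).
r = 7.6576^(1/6) ≈ 1.4039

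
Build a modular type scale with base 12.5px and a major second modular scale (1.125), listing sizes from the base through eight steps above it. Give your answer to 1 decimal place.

Step 0: 12.5px
Step 1: 12.5 × 1.125 = 14.1
Step 2: 12.5 × 1.125² = 15.8
Step 3: 12.5 × 1.125³ = 17.8
Step 4: 12.5 × 1.125⁴ = 20.0
Step 5: 12.5 × 1.125⁵ = 22.5
Step 6: 12.5 × 1.125⁶ = 25.3
Step 7: 12.5 × 1.125⁷ = 28.5
Step 8: 12.5 × 1.125⁸ = 32.1

12.5px, 14.1px, 15.8px, 17.8px, 20.0px, 22.5px, 25.3px, 28.5px, 32.1px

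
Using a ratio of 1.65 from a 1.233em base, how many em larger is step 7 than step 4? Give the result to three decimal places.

31.915em

Step 4: 1.233 × 1.65⁴ = 9.13900em
Step 7: 1.233 × 1.65⁷ = 41.05355em
Difference: 41.05355 − 9.13900 = 31.91455em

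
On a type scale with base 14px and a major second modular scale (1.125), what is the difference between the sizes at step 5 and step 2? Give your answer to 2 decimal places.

Step 2: 14.0 × 1.125² = 17.7188px
Step 5: 14.0 × 1.125⁵ = 25.2285px
Difference: 25.2285 − 17.7188 = 7.5097px

7.51px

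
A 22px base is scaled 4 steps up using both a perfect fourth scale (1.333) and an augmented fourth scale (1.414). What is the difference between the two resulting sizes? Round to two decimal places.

18.49px

Perfect fourth: 22.0 × 1.333⁴ = 69.4614px
Augmented fourth: 22.0 × 1.414⁴ = 87.9469px
Difference: 87.9469 − 69.4614 = 18.4855px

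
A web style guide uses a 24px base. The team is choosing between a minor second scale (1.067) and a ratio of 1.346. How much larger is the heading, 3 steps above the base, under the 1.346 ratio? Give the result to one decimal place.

Minor second: 24.0 × 1.067³ = 29.154px
At 1.346: 24.0 × 1.346³ = 58.526px
Difference: 58.526 − 29.154 = 29.372px

29.4px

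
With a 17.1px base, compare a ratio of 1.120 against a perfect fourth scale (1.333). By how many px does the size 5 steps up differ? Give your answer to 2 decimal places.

41.83px

At 1.120: 17.1 × 1.120⁵ = 30.1360px
Perfect fourth: 17.1 × 1.333⁵ = 71.9692px
Difference: 71.9692 − 30.1360 = 41.8332px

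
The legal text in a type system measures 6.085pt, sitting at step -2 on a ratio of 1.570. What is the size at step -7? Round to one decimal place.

0.6pt

6.085 ÷ 1.570⁵ = 6.085 ÷ 9.53890 ≈ 0.638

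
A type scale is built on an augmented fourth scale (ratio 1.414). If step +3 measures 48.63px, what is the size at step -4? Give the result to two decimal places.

Moving from step +3 to step -4 is 7 steps down, so divide by r⁷.
48.63 ÷ 1.414⁷ = 48.63 ÷ 11.30175 ≈ 4.303

4.30px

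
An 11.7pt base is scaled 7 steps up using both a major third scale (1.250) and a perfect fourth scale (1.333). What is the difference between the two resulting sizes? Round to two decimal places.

31.71pt

Major third: 11.7 × 1.250⁷ = 55.7899pt
Perfect fourth: 11.7 × 1.333⁷ = 87.4978pt
Difference: 87.4978 − 55.7899 = 31.7079pt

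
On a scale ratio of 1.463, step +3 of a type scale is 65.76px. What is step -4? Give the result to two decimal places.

Moving from step +3 to step -4 is 7 steps down, so divide by r⁷.
65.76 ÷ 1.463⁷ = 65.76 ÷ 14.34532 ≈ 4.584

4.58px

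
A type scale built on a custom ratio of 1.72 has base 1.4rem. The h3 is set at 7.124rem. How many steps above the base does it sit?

1.72ⁿ = 7.124 / 1.4 = 5.0886
n = ln(5.0886) / ln(1.72) = 1.6270 / 0.5423 ≈ 3.00

3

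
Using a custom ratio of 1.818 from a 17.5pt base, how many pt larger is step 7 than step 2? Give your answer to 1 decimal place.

Step 2: 17.5 × 1.818² = 57.840pt
Step 7: 17.5 × 1.818⁷ = 1148.670pt
Difference: 1148.670 − 57.840 = 1090.830pt

1090.8pt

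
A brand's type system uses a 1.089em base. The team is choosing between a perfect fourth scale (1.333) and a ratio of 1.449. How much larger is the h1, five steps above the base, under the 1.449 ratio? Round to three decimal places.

2.373em

Perfect fourth: 1.089 × 1.333⁵ = 4.58330em
At 1.449: 1.089 × 1.449⁵ = 6.95616em
Difference: 6.95616 − 4.58330 = 2.37286em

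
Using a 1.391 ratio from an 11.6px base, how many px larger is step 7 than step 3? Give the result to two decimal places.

85.66px

Step 3: 11.6 × 1.391³ = 31.2205px
Step 7: 11.6 × 1.391⁷ = 116.8821px
Difference: 116.8821 − 31.2205 = 85.6616px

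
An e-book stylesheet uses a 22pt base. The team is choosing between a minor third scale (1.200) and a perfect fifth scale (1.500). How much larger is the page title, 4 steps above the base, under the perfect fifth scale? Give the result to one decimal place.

Minor third: 22.0 × 1.200⁴ = 45.619pt
Perfect fifth: 22.0 × 1.500⁴ = 111.375pt
Difference: 111.375 − 45.619 = 65.756pt

65.8pt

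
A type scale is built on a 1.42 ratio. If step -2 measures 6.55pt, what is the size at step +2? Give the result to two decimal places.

Moving from step -2 to step +2 is 4 steps up, so multiply by r⁴.
6.55 × 1.42⁴ = 6.55 × 4.06587 ≈ 26.631

26.63pt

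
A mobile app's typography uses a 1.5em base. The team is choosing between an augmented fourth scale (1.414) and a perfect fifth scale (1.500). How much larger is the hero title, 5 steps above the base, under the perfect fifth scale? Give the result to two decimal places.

Augmented fourth: 1.5 × 1.414⁵ = 8.4789em
Perfect fifth: 1.5 × 1.500⁵ = 11.3906em
Difference: 11.3906 − 8.4789 = 2.9117em

2.91em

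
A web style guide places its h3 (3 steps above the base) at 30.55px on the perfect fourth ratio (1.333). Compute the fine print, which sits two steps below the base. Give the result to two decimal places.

Moving from step +3 to step -2 is 5 steps down, so divide by r⁵.
30.55 ÷ 1.333⁵ = 30.55 ÷ 4.20873 ≈ 7.259

7.26px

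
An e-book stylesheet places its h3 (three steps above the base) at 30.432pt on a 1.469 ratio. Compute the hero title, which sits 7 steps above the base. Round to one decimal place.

141.7pt

Moving from step +3 to step +7 is 4 steps up, so multiply by r⁴.
30.432 × 1.469⁴ = 30.432 × 4.65680 ≈ 141.716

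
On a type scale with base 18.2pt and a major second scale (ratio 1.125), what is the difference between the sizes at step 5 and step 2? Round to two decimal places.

9.76pt

Step 2: 18.2 × 1.125² = 23.0344pt
Step 5: 18.2 × 1.125⁵ = 32.7970pt
Difference: 32.7970 − 23.0344 = 9.7626pt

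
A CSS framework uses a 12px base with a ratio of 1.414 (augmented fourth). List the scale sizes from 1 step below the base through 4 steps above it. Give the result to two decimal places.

8.49px, 12.00px, 16.97px, 23.99px, 33.93px, 47.97px

Step -1: 12.0 ÷ 1.414 = 8.49
Step 0: 12px
Step 1: 12.0 × 1.414 = 16.97
Step 2: 12.0 × 1.414² = 23.99
Step 3: 12.0 × 1.414³ = 33.93
Step 4: 12.0 × 1.414⁴ = 47.97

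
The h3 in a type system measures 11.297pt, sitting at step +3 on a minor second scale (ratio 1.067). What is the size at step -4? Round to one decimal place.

Moving from step +3 to step -4 is 7 steps down, so divide by r⁷.
11.297 ÷ 1.067⁷ = 11.297 ÷ 1.57453 ≈ 7.175

7.2pt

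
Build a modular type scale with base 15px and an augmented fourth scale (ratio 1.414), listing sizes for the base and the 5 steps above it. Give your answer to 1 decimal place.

15.0px, 21.2px, 30.0px, 42.4px, 60.0px, 84.8px

Step 0: 15px
Step 1: 15.0 × 1.414 = 21.2
Step 2: 15.0 × 1.414² = 30.0
Step 3: 15.0 × 1.414³ = 42.4
Step 4: 15.0 × 1.414⁴ = 60.0
Step 5: 15.0 × 1.414⁵ = 84.8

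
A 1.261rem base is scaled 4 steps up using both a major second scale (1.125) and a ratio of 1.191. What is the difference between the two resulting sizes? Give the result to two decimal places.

Major second: 1.261 × 1.125⁴ = 2.0199rem
At 1.191: 1.261 × 1.191⁴ = 2.5372rem
Difference: 2.5372 − 2.0199 = 0.5173rem

0.52rem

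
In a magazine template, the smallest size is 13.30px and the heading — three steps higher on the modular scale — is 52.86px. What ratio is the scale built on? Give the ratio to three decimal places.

1.584

r³ = 52.86 / 13.30, so r = (52.86/13.30)^(1/3).
r = 3.9744^(1/3) ≈ 1.5840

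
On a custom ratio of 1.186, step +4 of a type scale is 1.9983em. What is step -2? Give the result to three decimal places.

0.718em

Moving from step +4 to step -2 is 6 steps down, so divide by r⁶.
1.9983 ÷ 1.186⁶ = 1.9983 ÷ 2.78297 ≈ 0.718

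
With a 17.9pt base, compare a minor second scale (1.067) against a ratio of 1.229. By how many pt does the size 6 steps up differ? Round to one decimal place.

35.3pt

Minor second: 17.9 × 1.067⁶ = 26.414pt
At 1.229: 17.9 × 1.229⁶ = 61.683pt
Difference: 61.683 − 26.414 = 35.269pt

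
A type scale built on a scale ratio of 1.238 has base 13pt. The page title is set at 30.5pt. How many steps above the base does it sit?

4

1.238ⁿ = 30.5 / 13 = 2.3462
n = ln(2.3462) / ln(1.238) = 0.8528 / 0.2135 ≈ 3.99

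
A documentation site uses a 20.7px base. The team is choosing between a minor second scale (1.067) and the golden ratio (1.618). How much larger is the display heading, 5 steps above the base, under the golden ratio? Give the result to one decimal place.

Minor second: 20.7 × 1.067⁵ = 28.628px
Golden ratio: 20.7 × 1.618⁵ = 229.542px
Difference: 229.542 − 28.628 = 200.914px

200.9px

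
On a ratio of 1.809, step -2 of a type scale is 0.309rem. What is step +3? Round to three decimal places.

Moving from step -2 to step +3 is 5 steps up, so multiply by r⁵.
0.309 × 1.809⁵ = 0.309 × 19.37282 ≈ 5.986

5.986rem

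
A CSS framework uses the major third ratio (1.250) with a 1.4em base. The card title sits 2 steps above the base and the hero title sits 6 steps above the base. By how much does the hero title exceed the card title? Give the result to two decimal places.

3.15em

Step 2: 1.4 × 1.250² = 2.1875em
Step 6: 1.4 × 1.250⁶ = 5.3406em
Difference: 5.3406 − 2.1875 = 3.1531em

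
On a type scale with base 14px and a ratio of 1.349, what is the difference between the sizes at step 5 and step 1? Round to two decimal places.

43.66px

Step 1: 14.0 × 1.349 = 18.8860px
Step 5: 14.0 × 1.349⁵ = 62.5443px
Difference: 62.5443 − 18.8860 = 43.6583px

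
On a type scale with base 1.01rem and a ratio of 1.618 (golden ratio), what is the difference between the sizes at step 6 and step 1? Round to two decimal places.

16.49rem

Step 1: 1.01 × 1.618 = 1.6342rem
Step 6: 1.01 × 1.618⁶ = 18.1214rem
Difference: 18.1214 − 1.6342 = 16.4872rem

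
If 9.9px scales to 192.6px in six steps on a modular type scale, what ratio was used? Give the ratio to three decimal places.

r⁶ = 192.6 / 9.9, so r = (192.6/9.9)^(1/6).
r = 19.4545^(1/6) ≈ 1.6400

1.640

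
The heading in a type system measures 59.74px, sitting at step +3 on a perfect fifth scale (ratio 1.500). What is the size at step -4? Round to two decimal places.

3.50px

Moving from step +3 to step -4 is 7 steps down, so divide by r⁷.
59.74 ÷ 1.500⁷ = 59.74 ÷ 17.08594 ≈ 3.496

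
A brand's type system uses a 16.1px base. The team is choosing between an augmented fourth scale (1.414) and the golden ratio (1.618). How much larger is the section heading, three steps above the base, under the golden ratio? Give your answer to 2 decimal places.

Augmented fourth: 16.1 × 1.414³ = 45.5170px
Golden ratio: 16.1 × 1.618³ = 68.1964px
Difference: 68.1964 − 45.5170 = 22.6794px

22.68px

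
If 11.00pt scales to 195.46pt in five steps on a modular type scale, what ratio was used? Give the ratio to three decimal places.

r⁵ = 195.46 / 11.00, so r = (195.46/11.00)^(1/5).
r = 17.7691^(1/5) ≈ 1.7780

1.778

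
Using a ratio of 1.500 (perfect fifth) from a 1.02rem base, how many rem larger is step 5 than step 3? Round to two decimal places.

Step 3: 1.02 × 1.500³ = 3.4425rem
Step 5: 1.02 × 1.500⁵ = 7.7456rem
Difference: 7.7456 − 3.4425 = 4.3031rem

4.30rem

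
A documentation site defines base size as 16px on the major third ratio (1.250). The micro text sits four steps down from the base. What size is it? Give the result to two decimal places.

Every step multiplies by the scale ratio.
16.0 ÷ 1.250⁴ = 16.0 ÷ 2.44141 ≈ 6.55

6.55px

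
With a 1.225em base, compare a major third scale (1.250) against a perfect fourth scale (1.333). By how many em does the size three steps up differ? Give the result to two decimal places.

0.51em

Major third: 1.225 × 1.250³ = 2.3926em
Perfect fourth: 1.225 × 1.333³ = 2.9015em
Difference: 2.9015 − 2.3926 = 0.5089em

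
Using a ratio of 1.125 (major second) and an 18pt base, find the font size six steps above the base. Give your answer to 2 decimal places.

36.49pt

18.0 × 1.125⁶ = 18.0 × 2.02729 ≈ 36.49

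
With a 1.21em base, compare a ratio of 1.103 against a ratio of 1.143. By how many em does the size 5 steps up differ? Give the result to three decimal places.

0.385em

At 1.103: 1.21 × 1.103⁵ = 1.97544em
At 1.143: 1.21 × 1.143⁵ = 2.36057em
Difference: 2.36057 − 1.97544 = 0.38513em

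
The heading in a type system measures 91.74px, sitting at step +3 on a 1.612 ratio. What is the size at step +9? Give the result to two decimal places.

1609.71px

91.74 × 1.612⁶ = 91.74 × 17.54649 ≈ 1609.715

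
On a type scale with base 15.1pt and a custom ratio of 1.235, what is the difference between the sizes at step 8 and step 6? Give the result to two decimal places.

Step 6: 15.1 × 1.235⁶ = 53.5770pt
Step 8: 15.1 × 1.235⁸ = 81.7170pt
Difference: 81.7170 − 53.5770 = 28.1400pt

28.14pt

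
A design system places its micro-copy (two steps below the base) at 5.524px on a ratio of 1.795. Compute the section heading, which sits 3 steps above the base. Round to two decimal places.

5.524 × 1.795⁵ = 5.524 × 18.63469 ≈ 102.938

102.94px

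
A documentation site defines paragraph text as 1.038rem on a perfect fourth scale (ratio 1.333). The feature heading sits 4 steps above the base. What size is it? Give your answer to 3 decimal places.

3.277rem

A modular type scale is a geometric sequence: sizeₙ = base × rⁿ.
1.038 × 1.333⁴ = 1.038 × 3.15733 ≈ 3.277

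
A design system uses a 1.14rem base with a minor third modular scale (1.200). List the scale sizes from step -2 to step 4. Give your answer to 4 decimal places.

0.7917rem, 0.9500rem, 1.1400rem, 1.3680rem, 1.6416rem, 1.9699rem, 2.3639rem

Step -2: 1.14 ÷ 1.200² = 0.7917
Step -1: 1.14 ÷ 1.200 = 0.9500
Step 0: 1.14rem
Step 1: 1.14 × 1.200 = 1.3680
Step 2: 1.14 × 1.200² = 1.6416
Step 3: 1.14 × 1.200³ = 1.9699
Step 4: 1.14 × 1.200⁴ = 2.3639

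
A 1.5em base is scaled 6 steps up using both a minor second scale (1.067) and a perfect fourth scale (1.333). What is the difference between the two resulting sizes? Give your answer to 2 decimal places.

6.20em

Minor second: 1.5 × 1.067⁶ = 2.2135em
Perfect fourth: 1.5 × 1.333⁶ = 8.4153em
Difference: 8.4153 − 2.2135 = 6.2018em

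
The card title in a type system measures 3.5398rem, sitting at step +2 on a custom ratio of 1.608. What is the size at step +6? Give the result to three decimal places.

23.666rem

3.5398 × 1.608⁴ = 3.5398 × 6.68566 ≈ 23.666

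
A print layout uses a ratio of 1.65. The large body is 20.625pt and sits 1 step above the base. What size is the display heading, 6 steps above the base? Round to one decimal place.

252.2pt

The gap is 6 − (1) = 5 steps, so the factor is 1.65^5.
20.625 × 1.65⁵ = 20.625 × 12.22981 ≈ 252.240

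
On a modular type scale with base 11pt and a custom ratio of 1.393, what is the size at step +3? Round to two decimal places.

29.73pt

11.0 × 1.393³ = 11.0 × 2.70305 ≈ 29.73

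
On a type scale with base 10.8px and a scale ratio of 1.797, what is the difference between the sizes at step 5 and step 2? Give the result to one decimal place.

Step 2: 10.8 × 1.797² = 34.875px
Step 5: 10.8 × 1.797⁵ = 202.378px
Difference: 202.378 − 34.875 = 167.503px

167.5px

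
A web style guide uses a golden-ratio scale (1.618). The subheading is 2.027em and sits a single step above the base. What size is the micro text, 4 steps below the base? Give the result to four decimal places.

0.1828em

2.027 ÷ 1.618⁵ = 2.027 ÷ 11.08901 ≈ 0.1828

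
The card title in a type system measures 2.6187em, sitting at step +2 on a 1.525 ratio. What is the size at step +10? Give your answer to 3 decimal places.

76.603em

2.6187 × 1.525⁸ = 2.6187 × 29.25221 ≈ 76.603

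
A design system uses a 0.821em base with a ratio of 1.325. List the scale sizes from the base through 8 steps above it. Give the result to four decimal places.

Step 0: 0.821em
Step 1: 0.821 × 1.325 = 1.0878
Step 2: 0.821 × 1.325² = 1.4414
Step 3: 0.821 × 1.325³ = 1.9098
Step 4: 0.821 × 1.325⁴ = 2.5305
Step 5: 0.821 × 1.325⁵ = 3.3529
Step 6: 0.821 × 1.325⁶ = 4.4426
Step 7: 0.821 × 1.325⁷ = 5.8865
Step 8: 0.821 × 1.325⁸ = 7.7996

0.8210em, 1.0878em, 1.4414em, 1.9098em, 2.5305em, 3.3529em, 4.4426em, 5.8865em, 7.7996em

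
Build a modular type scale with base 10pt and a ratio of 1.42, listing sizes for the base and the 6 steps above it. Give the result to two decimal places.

Step 0: 10pt
Step 1: 10.0 × 1.42 = 14.20
Step 2: 10.0 × 1.42² = 20.16
Step 3: 10.0 × 1.42³ = 28.63
Step 4: 10.0 × 1.42⁴ = 40.66
Step 5: 10.0 × 1.42⁵ = 57.74
Step 6: 10.0 × 1.42⁶ = 81.98

10.00pt, 14.20pt, 20.16pt, 28.63pt, 40.66pt, 57.74pt, 81.98pt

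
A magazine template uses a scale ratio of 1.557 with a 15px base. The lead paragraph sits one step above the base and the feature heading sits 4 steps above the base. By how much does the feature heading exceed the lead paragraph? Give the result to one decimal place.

Step 1: 15.0 × 1.557 = 23.355px
Step 4: 15.0 × 1.557⁴ = 88.155px
Difference: 88.155 − 23.355 = 64.800px

64.8px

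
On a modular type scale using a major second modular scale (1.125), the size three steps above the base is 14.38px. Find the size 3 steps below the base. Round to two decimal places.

7.09px

14.38 ÷ 1.125⁶ = 14.38 ÷ 2.02729 ≈ 7.093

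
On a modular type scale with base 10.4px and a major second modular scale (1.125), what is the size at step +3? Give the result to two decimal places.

14.81px

10.4 × 1.125³ = 10.4 × 1.42383 ≈ 14.81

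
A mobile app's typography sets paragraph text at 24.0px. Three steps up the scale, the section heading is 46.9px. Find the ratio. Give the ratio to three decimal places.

1.250

r³ = 46.9 / 24.0, so r = (46.9/24.0)^(1/3).
r = 1.9542^(1/3) ≈ 1.2502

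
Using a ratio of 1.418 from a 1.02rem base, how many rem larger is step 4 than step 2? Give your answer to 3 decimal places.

Step 2: 1.02 × 1.418² = 2.05094rem
Step 4: 1.02 × 1.418⁴ = 4.12387rem
Difference: 4.12387 − 2.05094 = 2.07293rem

2.073rem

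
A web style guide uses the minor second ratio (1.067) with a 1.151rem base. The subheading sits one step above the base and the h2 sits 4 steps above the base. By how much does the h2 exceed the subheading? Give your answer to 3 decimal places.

0.264rem

Step 1: 1.151 × 1.067 = 1.22812rem
Step 4: 1.151 × 1.067⁴ = 1.49188rem
Difference: 1.49188 − 1.22812 = 0.26376rem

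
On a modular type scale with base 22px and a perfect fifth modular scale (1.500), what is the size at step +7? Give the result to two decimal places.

375.89px

Each step on a modular scale multiplies by the ratio, so the size n steps from the base is base × ratioⁿ.
22.0 × 1.500⁷ = 22.0 × 17.08594 ≈ 375.89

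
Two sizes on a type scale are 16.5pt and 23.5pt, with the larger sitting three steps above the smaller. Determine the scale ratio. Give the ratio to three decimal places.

r³ = 23.5 / 16.5, so r = (23.5/16.5)^(1/3).
r = 1.4242^(1/3) ≈ 1.1251

1.125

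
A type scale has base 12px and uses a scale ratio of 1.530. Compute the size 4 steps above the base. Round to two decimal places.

12.0 × 1.530⁴ = 12.0 × 5.47981 ≈ 65.76

65.76px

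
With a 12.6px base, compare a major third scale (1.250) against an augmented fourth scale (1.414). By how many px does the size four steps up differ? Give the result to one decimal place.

19.6px

Major third: 12.6 × 1.250⁴ = 30.762px
Augmented fourth: 12.6 × 1.414⁴ = 50.370px
Difference: 50.370 − 30.762 = 19.608px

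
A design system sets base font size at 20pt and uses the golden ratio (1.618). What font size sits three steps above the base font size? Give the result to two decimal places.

84.72pt

Each step on a modular scale multiplies by the ratio, so the size n steps from the base is base × ratioⁿ.
20.0 × 1.618³ = 20.0 × 4.23580 ≈ 84.72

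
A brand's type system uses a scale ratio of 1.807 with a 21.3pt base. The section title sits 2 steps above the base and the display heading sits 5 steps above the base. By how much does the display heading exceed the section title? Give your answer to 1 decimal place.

340.8pt

Step 2: 21.3 × 1.807² = 69.550pt
Step 5: 21.3 × 1.807⁵ = 410.365pt
Difference: 410.365 − 69.550 = 340.815pt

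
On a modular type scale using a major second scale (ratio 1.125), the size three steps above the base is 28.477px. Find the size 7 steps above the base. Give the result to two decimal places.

45.61px

The gap is 7 − (3) = 4 steps, so the factor is 1.125^4.
28.477 × 1.125⁴ = 28.477 × 1.60181 ≈ 45.615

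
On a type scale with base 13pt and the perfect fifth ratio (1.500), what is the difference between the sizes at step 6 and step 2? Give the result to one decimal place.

118.8pt

Step 2: 13.0 × 1.500² = 29.250pt
Step 6: 13.0 × 1.500⁶ = 148.078pt
Difference: 148.078 − 29.250 = 118.828pt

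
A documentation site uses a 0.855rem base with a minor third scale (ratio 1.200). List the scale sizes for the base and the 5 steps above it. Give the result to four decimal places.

0.8550rem, 1.0260rem, 1.2312rem, 1.4774rem, 1.7729rem, 2.1275rem

Step 0: 0.855rem
Step 1: 0.855 × 1.200 = 1.0260
Step 2: 0.855 × 1.200² = 1.2312
Step 3: 0.855 × 1.200³ = 1.4774
Step 4: 0.855 × 1.200⁴ = 1.7729
Step 5: 0.855 × 1.200⁵ = 2.1275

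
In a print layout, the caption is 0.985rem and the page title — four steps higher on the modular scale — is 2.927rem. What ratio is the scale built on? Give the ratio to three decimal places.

The ratio satisfies 0.985 × r⁴ = 2.927, so r = (2.927 / 0.985)^(1/4).
r = 2.9716^(1/4) ≈ 1.3129

1.313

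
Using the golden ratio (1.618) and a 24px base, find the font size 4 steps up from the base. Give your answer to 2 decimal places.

Every step multiplies by the scale ratio.
24.0 × 1.618⁴ = 24.0 × 6.85353 ≈ 164.48

164.48px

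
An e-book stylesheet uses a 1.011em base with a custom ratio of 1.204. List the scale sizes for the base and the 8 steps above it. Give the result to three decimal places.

Step 0: 1.011em
Step 1: 1.011 × 1.204 = 1.217
Step 2: 1.011 × 1.204² = 1.466
Step 3: 1.011 × 1.204³ = 1.765
Step 4: 1.011 × 1.204⁴ = 2.125
Step 5: 1.011 × 1.204⁵ = 2.558
Step 6: 1.011 × 1.204⁶ = 3.080
Step 7: 1.011 × 1.204⁷ = 3.708
Step 8: 1.011 × 1.204⁸ = 4.464

1.011em, 1.217em, 1.466em, 1.765em, 2.125em, 2.558em, 3.080em, 3.708em, 4.464em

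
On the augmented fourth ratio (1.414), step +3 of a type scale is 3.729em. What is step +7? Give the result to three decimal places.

14.907em

3.729 × 1.414⁴ = 3.729 × 3.99758 ≈ 14.907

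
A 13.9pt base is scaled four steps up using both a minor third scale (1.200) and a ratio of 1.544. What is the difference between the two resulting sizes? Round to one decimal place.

50.2pt

Minor third: 13.9 × 1.200⁴ = 28.823pt
At 1.544: 13.9 × 1.544⁴ = 78.996pt
Difference: 78.996 − 28.823 = 50.173pt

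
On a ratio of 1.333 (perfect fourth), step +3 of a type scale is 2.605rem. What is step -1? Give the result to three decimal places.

0.825rem

The gap is -1 − (3) = -4 steps, so the factor is 1.333^-4.
2.605 ÷ 1.333⁴ = 2.605 ÷ 3.15733 ≈ 0.825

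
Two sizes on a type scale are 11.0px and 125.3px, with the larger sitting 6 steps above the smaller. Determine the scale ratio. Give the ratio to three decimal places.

r⁶ = 125.3 / 11.0, so r = (125.3/11.0)^(1/6).
r = 11.3909^(1/6) ≈ 1.5000

1.500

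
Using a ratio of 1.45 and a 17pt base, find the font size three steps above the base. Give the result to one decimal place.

51.8pt

17.0 × 1.45³ = 17.0 × 3.04862 ≈ 51.83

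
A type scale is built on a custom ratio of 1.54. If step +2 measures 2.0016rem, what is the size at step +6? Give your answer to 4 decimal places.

11.2580rem

2.0016 × 1.54⁴ = 2.0016 × 5.62449 ≈ 11.2580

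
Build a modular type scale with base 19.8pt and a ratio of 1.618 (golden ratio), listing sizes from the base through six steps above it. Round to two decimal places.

Step 0: 19.8pt
Step 1: 19.8 × 1.618 = 32.04
Step 2: 19.8 × 1.618² = 51.83
Step 3: 19.8 × 1.618³ = 83.87
Step 4: 19.8 × 1.618⁴ = 135.70
Step 5: 19.8 × 1.618⁵ = 219.56
Step 6: 19.8 × 1.618⁶ = 355.25

19.80pt, 32.04pt, 51.83pt, 83.87pt, 135.70pt, 219.56pt, 355.25pt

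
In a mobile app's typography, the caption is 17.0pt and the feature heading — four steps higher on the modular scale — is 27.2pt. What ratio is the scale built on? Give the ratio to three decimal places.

1.125

The ratio satisfies 17.0 × r⁴ = 27.2, so r = (27.2 / 17.0)^(1/4).
r = 1.6000^(1/4) ≈ 1.1247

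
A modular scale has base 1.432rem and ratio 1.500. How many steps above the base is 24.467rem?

1.500ⁿ = 24.467 / 1.432 = 17.0859
n = ln(17.0859) / ln(1.500) = 2.8383 / 0.4055 ≈ 7.00

7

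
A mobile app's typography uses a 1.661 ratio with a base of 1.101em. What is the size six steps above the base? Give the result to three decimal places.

23.121em

A modular type scale is a geometric sequence: sizeₙ = base × rⁿ.
1.101 × 1.661⁶ = 1.101 × 20.99993 ≈ 23.121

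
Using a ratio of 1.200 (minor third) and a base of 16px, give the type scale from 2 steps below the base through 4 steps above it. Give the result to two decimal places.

11.11px, 13.33px, 16.00px, 19.20px, 23.04px, 27.65px, 33.18px

Step -2: 16.0 ÷ 1.200² = 11.11
Step -1: 16.0 ÷ 1.200 = 13.33
Step 0: 16px
Step 1: 16.0 × 1.200 = 19.20
Step 2: 16.0 × 1.200² = 23.04
Step 3: 16.0 × 1.200³ = 27.65
Step 4: 16.0 × 1.200⁴ = 33.18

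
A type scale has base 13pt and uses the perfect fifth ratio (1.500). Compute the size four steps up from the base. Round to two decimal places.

13.0 × 1.500⁴ = 13.0 × 5.06250 ≈ 65.81

65.81pt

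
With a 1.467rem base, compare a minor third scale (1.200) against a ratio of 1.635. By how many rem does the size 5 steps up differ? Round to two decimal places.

13.49rem

Minor third: 1.467 × 1.200⁵ = 3.6504rem
At 1.635: 1.467 × 1.635⁵ = 17.1403rem
Difference: 17.1403 − 3.6504 = 13.4899rem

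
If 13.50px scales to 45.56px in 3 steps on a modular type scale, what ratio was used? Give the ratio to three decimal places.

r³ = 45.56 / 13.50, so r = (45.56/13.50)^(1/3).
r = 3.3748^(1/3) ≈ 1.5000

1.500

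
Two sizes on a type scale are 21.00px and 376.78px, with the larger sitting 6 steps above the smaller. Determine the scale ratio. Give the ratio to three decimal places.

The ratio satisfies 21.00 × r⁶ = 376.78, so r = (376.78 / 21.00)^(1/6).
r = 17.9419^(1/6) ≈ 1.6180

1.618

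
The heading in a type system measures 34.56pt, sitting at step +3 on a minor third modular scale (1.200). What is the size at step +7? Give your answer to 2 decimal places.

71.66pt

The gap is 7 − (3) = 4 steps, so the factor is 1.200^4.
34.56 × 1.200⁴ = 34.56 × 2.07360 ≈ 71.664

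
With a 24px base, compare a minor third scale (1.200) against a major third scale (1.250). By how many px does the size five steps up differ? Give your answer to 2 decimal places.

13.52px

Minor third: 24.0 × 1.200⁵ = 59.7197px
Major third: 24.0 × 1.250⁵ = 73.2422px
Difference: 73.2422 − 59.7197 = 13.5225px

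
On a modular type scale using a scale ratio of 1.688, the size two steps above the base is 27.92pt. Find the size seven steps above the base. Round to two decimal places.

Moving from step +2 to step +7 is 5 steps up, so multiply by r⁵.
27.92 × 1.688⁵ = 27.92 × 13.70447 ≈ 382.629

382.63pt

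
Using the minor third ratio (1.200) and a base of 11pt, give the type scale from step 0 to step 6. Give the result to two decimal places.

11.00pt, 13.20pt, 15.84pt, 19.01pt, 22.81pt, 27.37pt, 32.85pt

Step 0: 11pt
Step 1: 11.0 × 1.200 = 13.20
Step 2: 11.0 × 1.200² = 15.84
Step 3: 11.0 × 1.200³ = 19.01
Step 4: 11.0 × 1.200⁴ = 22.81
Step 5: 11.0 × 1.200⁵ = 27.37
Step 6: 11.0 × 1.200⁶ = 32.85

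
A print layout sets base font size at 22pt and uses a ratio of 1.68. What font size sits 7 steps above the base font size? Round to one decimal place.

831.0pt

22.0 × 1.68⁷ = 22.0 × 37.77156 ≈ 830.97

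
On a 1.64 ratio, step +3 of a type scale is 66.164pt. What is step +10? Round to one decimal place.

2111.2pt

Moving from step +3 to step +10 is 7 steps up, so multiply by r⁷.
66.164 × 1.64⁷ = 66.164 × 31.90854 ≈ 2111.197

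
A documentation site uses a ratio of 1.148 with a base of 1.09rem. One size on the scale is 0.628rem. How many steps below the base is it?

1.148ⁿ = 1.09 / 0.628 = 1.7357
n = ln(1.7357) / ln(1.148) = 0.5514 / 0.1380 ≈ 3.99

4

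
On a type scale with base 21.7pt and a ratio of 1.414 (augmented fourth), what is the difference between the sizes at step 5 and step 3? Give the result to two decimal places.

61.31pt

Step 3: 21.7 × 1.414³ = 61.3491pt
Step 5: 21.7 × 1.414⁵ = 122.6611pt
Difference: 122.6611 − 61.3491 = 61.3120pt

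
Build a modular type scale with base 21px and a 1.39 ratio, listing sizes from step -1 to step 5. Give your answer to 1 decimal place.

Step -1: 21.0 ÷ 1.39 = 15.1
Step 0: 21px
Step 1: 21.0 × 1.39 = 29.2
Step 2: 21.0 × 1.39² = 40.6
Step 3: 21.0 × 1.39³ = 56.4
Step 4: 21.0 × 1.39⁴ = 78.4
Step 5: 21.0 × 1.39⁵ = 109.0

15.1px, 21.0px, 29.2px, 40.6px, 56.4px, 78.4px, 109.0px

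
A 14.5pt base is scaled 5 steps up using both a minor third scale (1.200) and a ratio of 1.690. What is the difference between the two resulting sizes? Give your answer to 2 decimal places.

Minor third: 14.5 × 1.200⁵ = 36.0806pt
At 1.690: 14.5 × 1.690⁵ = 199.8948pt
Difference: 199.8948 − 36.0806 = 163.8142pt

163.81pt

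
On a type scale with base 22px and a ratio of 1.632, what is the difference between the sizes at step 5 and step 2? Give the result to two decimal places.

Step 2: 22.0 × 1.632² = 58.5953px
Step 5: 22.0 × 1.632⁵ = 254.6968px
Difference: 254.6968 − 58.5953 = 196.1015px

196.10px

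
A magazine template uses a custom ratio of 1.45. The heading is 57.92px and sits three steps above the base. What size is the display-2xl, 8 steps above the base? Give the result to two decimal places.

57.92 × 1.45⁵ = 57.92 × 6.40973 ≈ 371.252

371.25px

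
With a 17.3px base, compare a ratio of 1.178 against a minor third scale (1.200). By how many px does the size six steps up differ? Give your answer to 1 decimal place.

5.4px

At 1.178: 17.3 × 1.178⁶ = 46.229px
Minor third: 17.3 × 1.200⁶ = 51.658px
Difference: 51.658 − 46.229 = 5.429px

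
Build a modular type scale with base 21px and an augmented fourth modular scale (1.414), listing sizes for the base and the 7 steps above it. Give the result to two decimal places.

21.00px, 29.69px, 41.99px, 59.37px, 83.95px, 118.70px, 167.85px, 237.34px

Step 0: 21px
Step 1: 21.0 × 1.414 = 29.69
Step 2: 21.0 × 1.414² = 41.99
Step 3: 21.0 × 1.414³ = 59.37
Step 4: 21.0 × 1.414⁴ = 83.95
Step 5: 21.0 × 1.414⁵ = 118.70
Step 6: 21.0 × 1.414⁶ = 167.85
Step 7: 21.0 × 1.414⁷ = 237.34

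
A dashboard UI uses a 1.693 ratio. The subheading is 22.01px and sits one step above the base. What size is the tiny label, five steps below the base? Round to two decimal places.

The gap is -5 − (1) = -6 steps, so the factor is 1.693^-6.
22.01 ÷ 1.693⁶ = 22.01 ÷ 23.54733 ≈ 0.935

0.93px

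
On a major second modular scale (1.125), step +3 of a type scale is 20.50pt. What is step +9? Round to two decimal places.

The gap is 9 − (3) = 6 steps, so the factor is 1.125^6.
20.50 × 1.125⁶ = 20.50 × 2.02729 ≈ 41.559

41.56pt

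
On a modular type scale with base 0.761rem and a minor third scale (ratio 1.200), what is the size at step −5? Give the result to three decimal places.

0.306rem

Every step multiplies by the scale ratio.
0.761 ÷ 1.200⁵ = 0.761 ÷ 2.48832 ≈ 0.306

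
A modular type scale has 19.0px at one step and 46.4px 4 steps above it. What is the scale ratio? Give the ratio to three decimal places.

1.250

The ratio satisfies 19.0 × r⁴ = 46.4, so r = (46.4 / 19.0)^(1/4).
r = 2.4421^(1/4) ≈ 1.2501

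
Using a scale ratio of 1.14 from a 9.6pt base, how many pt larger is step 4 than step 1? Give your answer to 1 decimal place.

5.3pt

Step 1: 9.6 × 1.14 = 10.944pt
Step 4: 9.6 × 1.14⁴ = 16.214pt
Difference: 16.214 − 10.944 = 5.270pt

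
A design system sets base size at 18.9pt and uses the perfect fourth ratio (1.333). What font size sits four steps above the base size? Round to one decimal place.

Each step on a modular scale multiplies by the ratio, so the size n steps from the base is base × ratioⁿ.
18.9 × 1.333⁴ = 18.9 × 3.15733 ≈ 59.67

59.7pt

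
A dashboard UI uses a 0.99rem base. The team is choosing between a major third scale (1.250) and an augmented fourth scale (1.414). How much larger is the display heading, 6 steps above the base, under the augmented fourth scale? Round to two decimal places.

4.14rem

Major third: 0.99 × 1.250⁶ = 3.7766rem
Augmented fourth: 0.99 × 1.414⁶ = 7.9128rem
Difference: 7.9128 − 3.7766 = 4.1362rem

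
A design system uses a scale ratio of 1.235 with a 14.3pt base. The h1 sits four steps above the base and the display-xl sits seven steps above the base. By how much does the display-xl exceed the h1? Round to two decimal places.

29.40pt

Step 4: 14.3 × 1.235⁴ = 33.2663pt
Step 7: 14.3 × 1.235⁷ = 62.6621pt
Difference: 62.6621 − 33.2663 = 29.3958pt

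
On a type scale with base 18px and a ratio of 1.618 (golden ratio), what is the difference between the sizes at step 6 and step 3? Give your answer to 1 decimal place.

Step 3: 18.0 × 1.618³ = 76.244px
Step 6: 18.0 × 1.618⁶ = 322.956px
Difference: 322.956 − 76.244 = 246.712px

246.7px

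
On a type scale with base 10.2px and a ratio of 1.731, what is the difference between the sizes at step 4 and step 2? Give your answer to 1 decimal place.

Step 2: 10.2 × 1.731² = 30.563px
Step 4: 10.2 × 1.731⁴ = 91.577px
Difference: 91.577 − 30.563 = 61.014px

61.0px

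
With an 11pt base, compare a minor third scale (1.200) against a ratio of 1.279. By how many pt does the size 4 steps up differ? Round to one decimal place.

6.6pt

Minor third: 11.0 × 1.200⁴ = 22.810pt
At 1.279: 11.0 × 1.279⁴ = 29.436pt
Difference: 29.436 − 22.810 = 6.626pt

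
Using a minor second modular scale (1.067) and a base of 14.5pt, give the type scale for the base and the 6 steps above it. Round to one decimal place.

Step 0: 14.5pt
Step 1: 14.5 × 1.067 = 15.5
Step 2: 14.5 × 1.067² = 16.5
Step 3: 14.5 × 1.067³ = 17.6
Step 4: 14.5 × 1.067⁴ = 18.8
Step 5: 14.5 × 1.067⁵ = 20.1
Step 6: 14.5 × 1.067⁶ = 21.4

14.5pt, 15.5pt, 16.5pt, 17.6pt, 18.8pt, 20.1pt, 21.4pt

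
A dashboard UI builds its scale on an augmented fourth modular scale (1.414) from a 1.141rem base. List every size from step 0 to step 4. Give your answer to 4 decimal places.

1.1410rem, 1.6134rem, 2.2813rem, 3.2258rem, 4.5612rem

Step 0: 1.141rem
Step 1: 1.141 × 1.414 = 1.6134
Step 2: 1.141 × 1.414² = 2.2813
Step 3: 1.141 × 1.414³ = 3.2258
Step 4: 1.141 × 1.414⁴ = 4.5612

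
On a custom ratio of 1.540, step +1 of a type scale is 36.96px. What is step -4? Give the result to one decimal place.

The gap is -4 − (1) = -5 steps, so the factor is 1.540^-5.
36.96 ÷ 1.540⁵ = 36.96 ÷ 8.66171 ≈ 4.267

4.3px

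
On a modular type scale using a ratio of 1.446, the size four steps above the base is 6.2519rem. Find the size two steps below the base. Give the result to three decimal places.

0.684rem

6.2519 ÷ 1.446⁶ = 6.2519 ÷ 9.14134 ≈ 0.684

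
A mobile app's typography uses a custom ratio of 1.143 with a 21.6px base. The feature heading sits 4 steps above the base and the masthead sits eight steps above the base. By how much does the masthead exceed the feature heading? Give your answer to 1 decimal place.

26.1px

Step 4: 21.6 × 1.143⁴ = 36.867px
Step 8: 21.6 × 1.143⁸ = 62.925px
Difference: 62.925 − 36.867 = 26.058px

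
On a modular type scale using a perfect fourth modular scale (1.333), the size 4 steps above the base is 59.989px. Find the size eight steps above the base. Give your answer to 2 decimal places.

189.41px

The gap is 8 − (4) = 4 steps, so the factor is 1.333^4.
59.989 × 1.333⁴ = 59.989 × 3.15733 ≈ 189.405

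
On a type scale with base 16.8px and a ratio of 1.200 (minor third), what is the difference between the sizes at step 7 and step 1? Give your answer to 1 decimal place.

40.0px

Step 1: 16.8 × 1.200 = 20.160px
Step 7: 16.8 × 1.200⁷ = 60.197px
Difference: 60.197 − 20.160 = 40.037px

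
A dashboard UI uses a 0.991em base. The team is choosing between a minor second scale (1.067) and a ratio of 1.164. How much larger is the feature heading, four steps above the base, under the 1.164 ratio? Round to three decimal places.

Minor second: 0.991 × 1.067⁴ = 1.28449em
At 1.164: 0.991 × 1.164⁴ = 1.81922em
Difference: 1.81922 − 1.28449 = 0.53473em

0.535em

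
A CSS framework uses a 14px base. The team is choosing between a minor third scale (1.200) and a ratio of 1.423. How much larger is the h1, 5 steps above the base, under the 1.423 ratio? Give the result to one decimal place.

Minor third: 14.0 × 1.200⁵ = 34.836px
At 1.423: 14.0 × 1.423⁵ = 81.687px
Difference: 81.687 − 34.836 = 46.851px

46.9px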